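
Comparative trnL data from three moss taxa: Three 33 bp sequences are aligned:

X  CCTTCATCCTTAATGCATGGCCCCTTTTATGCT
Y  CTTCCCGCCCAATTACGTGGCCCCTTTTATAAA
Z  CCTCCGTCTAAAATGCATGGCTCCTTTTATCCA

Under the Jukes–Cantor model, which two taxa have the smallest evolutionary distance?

X and Z

X–Y: 12/33 differ, p = 0.364, d = 0.497.
X–Z: 8/33 differ, p = 0.242, d = 0.293.
Y–Z: 11/33 differ, p = 0.333, d = 0.441.
The smallest distance is between X and Z.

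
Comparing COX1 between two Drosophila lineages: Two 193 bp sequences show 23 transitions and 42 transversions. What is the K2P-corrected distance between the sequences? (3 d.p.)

0.447

P = 23/193 ≈ 0.119171 and Q = 42/193 ≈ 0.217617.
Under the Kimura two-parameter model, d = −½ ln(1 − 2P − Q) − ¼ ln(1 − 2Q).
1 − 2P − Q = 0.544041, giving −½ ln(0.544041) = 0.304365.
1 − 2Q = 0.564766, giving −¼ ln(0.564766) = 0.142836.
d = 0.304365 + 0.142836 = 0.447201.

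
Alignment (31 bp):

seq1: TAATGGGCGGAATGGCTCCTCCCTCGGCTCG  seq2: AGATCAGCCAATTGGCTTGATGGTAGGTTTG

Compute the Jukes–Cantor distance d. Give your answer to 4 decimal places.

0.8740

The sequences differ at 16 of 31 sites, so p = 16/31 ≈ 0.516129.
d = −(3/4) ln(1 − 4p/3) = −0.75 ln(1 − 0.688172) = −0.75 ln(0.311828)
  = −0.75 × (-1.165304) = 0.873978 substitutions/site.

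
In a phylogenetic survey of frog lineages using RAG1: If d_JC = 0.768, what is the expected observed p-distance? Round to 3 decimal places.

0.481

p = (3/4)(1 − e^(−4d/3)) = 0.75 × (1 − e^(-1.024)) = 0.75 × (1 − 0.359155) = 0.480634.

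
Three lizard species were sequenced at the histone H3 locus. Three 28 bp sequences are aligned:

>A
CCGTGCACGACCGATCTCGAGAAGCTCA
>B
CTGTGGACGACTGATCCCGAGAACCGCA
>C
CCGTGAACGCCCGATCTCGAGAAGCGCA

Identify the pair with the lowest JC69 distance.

A–B: 6/28 differ, p = 0.214, d = 0.252.
A–C: 3/28 differ, p = 0.107, d = 0.116.
B–C: 6/28 differ, p = 0.214, d = 0.252.
The smallest distance is between A and C.

A and C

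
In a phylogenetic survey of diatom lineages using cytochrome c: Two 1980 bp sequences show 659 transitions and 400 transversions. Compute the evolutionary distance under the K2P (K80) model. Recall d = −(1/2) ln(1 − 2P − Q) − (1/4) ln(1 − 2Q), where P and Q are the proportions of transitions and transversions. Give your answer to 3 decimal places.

1.141

P = 659/1980 ≈ 0.332828 and Q = 400/1980 ≈ 0.20202.
Under the Kimura two-parameter model, d = −½ ln(1 − 2P − Q) − ¼ ln(1 − 2Q).
1 − 2P − Q = 0.132324, giving −½ ln(0.132324) = 1.011251.
1 − 2Q = 0.59596, giving −¼ ln(0.59596) = 0.129395.
d = 1.011251 + 0.129395 = 1.140646.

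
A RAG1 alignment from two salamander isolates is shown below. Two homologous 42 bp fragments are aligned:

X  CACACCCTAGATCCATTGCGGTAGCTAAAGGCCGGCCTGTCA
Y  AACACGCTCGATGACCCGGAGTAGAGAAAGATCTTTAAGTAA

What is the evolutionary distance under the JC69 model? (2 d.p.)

0.76

The sequences differ at 20 of 42 sites, so p = 20/42 ≈ 0.47619.
d = −(3/4) ln(1 − 4p/3) = −0.75 ln(1 − 0.63492) = −0.75 ln(0.36508)
  = −0.75 × (-1.007639) = 0.755729 substitutions/site.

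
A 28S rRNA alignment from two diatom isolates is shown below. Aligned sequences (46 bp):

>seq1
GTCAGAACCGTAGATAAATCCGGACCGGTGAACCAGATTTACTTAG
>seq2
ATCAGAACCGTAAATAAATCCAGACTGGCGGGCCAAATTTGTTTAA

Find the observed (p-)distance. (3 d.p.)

0.239

The sequences differ at 11 of 46 positions.
p = 11/46 = 0.239130… ≈ 0.239 (to 3 d.p.).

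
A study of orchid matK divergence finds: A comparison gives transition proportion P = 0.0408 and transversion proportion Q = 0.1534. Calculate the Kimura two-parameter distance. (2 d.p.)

Under the Kimura two-parameter model, d = −½ ln(1 − 2P − Q) − ¼ ln(1 − 2Q).
1 − 2P − Q = 0.765, giving −½ ln(0.765) = 0.133940.
1 − 2Q = 0.6932, giving −¼ ln(0.6932) = 0.091609.
d = 0.133940 + 0.091609 = 0.225549.

0.23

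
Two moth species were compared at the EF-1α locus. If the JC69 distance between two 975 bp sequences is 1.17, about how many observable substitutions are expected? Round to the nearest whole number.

578

Invert JC69: p = (3/4)(1 − e^(−4d/3)) = 0.75 × (1 − e^(-1.56)) = 0.75 × (1 − 0.210136) = 0.592398.
Expected differing sites = pL ≈ 0.592398 × 975 = 577.58805 ≈ 578.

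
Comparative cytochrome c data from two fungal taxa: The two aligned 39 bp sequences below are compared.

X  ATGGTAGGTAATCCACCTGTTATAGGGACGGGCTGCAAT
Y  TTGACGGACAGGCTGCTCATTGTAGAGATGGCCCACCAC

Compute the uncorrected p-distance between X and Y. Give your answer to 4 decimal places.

0.5385

The sequences differ at 21 of 39 positions.
p = 21/39 = 0.538461… ≈ 0.5385 (to 4 d.p.).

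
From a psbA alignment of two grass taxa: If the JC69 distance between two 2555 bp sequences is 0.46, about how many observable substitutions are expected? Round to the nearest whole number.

Invert JC69: p = (3/4)(1 − e^(−4d/3)) = 0.75 × (1 − e^(-0.613333)) = 0.75 × (1 − 0.541543) = 0.343843.
Expected differing sites = pL ≈ 0.343843 × 2555 = 878.518865 ≈ 879.

879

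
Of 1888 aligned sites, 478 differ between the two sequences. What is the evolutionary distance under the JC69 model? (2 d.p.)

0.31

p = 478/1888 ≈ 0.253178.
d = −(3/4) ln(1 − 4p/3) = −0.75 ln(1 − 0.337571) = −0.75 ln(0.662429)
  = −0.75 × (-0.411842) = 0.308882 substitutions/site.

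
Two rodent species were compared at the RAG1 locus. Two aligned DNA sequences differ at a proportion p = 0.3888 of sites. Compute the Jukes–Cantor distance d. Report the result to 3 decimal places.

d = −(3/4) ln(1 − 4p/3) = −0.75 ln(1 − 0.5184) = −0.75 ln(0.4816)
  = −0.75 × (-0.730641) = 0.547981 substitutions/site.

0.548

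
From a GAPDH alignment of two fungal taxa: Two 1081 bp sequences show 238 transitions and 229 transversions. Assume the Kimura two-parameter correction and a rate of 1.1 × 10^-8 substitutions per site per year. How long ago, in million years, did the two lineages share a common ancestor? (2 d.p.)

30.26

P = 238/1081 ≈ 0.220167 and Q = 229/1081 ≈ 0.211841.
Under the Kimura two-parameter model, d = −½ ln(1 − 2P − Q) − ¼ ln(1 − 2Q).
1 − 2P − Q = 0.347825, giving −½ ln(0.347825) = 0.528028.
1 − 2Q = 0.576318, giving −¼ ln(0.576318) = 0.137774.
d = 0.528028 + 0.137774 = 0.665802.
Under a molecular clock d = 2μt, so t = d/(2μ) = 0.665802 / (2 × 1.1 × 10^-8) = 30.26 million years.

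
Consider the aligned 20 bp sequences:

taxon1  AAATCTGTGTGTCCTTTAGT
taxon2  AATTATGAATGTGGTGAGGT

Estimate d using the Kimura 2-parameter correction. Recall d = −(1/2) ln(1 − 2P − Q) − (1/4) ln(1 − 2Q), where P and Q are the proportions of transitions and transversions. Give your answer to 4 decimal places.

Of 20 sites, 2 differences are transitions and 7 are transversions, so P = 2/20 = 0.1 and Q = 7/20 = 0.35.
Under the Kimura two-parameter model, d = −½ ln(1 − 2P − Q) − ¼ ln(1 − 2Q).
1 − 2P − Q = 0.45, giving −½ ln(0.45) = 0.399254.
1 − 2Q = 0.3, giving −¼ ln(0.3) = 0.300993.
d = 0.399254 + 0.300993 = 0.700247.

0.7002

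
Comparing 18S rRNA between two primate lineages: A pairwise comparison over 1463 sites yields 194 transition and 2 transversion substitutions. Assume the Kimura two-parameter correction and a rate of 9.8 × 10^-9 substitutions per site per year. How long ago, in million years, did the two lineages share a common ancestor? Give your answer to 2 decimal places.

7.94

P = 194/1463 ≈ 0.132604 and Q = 2/1463 ≈ 0.001367.
Under the Kimura two-parameter model, d = −½ ln(1 − 2P − Q) − ¼ ln(1 − 2Q).
1 − 2P − Q = 0.733425, giving −½ ln(0.733425) = 0.155015.
1 − 2Q = 0.997266, giving −¼ ln(0.997266) = 0.000684.
d = 0.155015 + 0.000684 = 0.155699.
Under a molecular clock d = 2μt, so t = d/(2μ) = 0.155699 / (2 × 9.8 × 10^-9) = 7.94 million years.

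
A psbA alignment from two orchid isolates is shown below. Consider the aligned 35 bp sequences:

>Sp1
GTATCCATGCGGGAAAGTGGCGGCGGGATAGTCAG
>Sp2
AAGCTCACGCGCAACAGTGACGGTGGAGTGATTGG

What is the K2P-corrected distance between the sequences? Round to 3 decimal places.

Of 35 sites, 14 differences are transitions and 3 are transversions, so P = 14/35 = 0.4 and Q = 3/35 ≈ 0.085714.
Under the Kimura two-parameter model, d = −½ ln(1 − 2P − Q) − ¼ ln(1 − 2Q).
1 − 2P − Q = 0.114286, giving −½ ln(0.114286) = 1.084526.
1 − 2Q = 0.828572, giving −¼ ln(0.828572) = 0.047013.
d = 1.084526 + 0.047013 = 1.131539.

1.132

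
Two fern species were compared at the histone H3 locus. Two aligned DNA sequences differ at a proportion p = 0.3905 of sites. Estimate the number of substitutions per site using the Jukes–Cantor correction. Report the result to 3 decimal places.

d = −(3/4) ln(1 − 4p/3) = −0.75 ln(1 − 0.520667) = −0.75 ln(0.479333)
  = −0.75 × (-0.735360) = 0.551520 substitutions/site.

0.552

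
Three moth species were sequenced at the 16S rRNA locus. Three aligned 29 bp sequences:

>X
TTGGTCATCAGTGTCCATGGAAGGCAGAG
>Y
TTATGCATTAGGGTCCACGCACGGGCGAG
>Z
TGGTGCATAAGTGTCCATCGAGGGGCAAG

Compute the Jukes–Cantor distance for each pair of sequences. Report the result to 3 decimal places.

X–Y: 10/29 sites differ → p ≈ 0.344828, d = −0.75 ln(1 − 0.459771) = 0.461822 ≈ 0.462.
X–Z: 9/29 sites differ → p ≈ 0.310345, d = −0.75 ln(1 − 0.413793) = 0.400562 ≈ 0.401.
Y–Z: 9/29 sites differ → p ≈ 0.310345, d = −0.75 ln(1 − 0.413793) = 0.400562 ≈ 0.401.

d(X,Y) = 0.462, d(X,Z) = 0.401, d(Y,Z) = 0.401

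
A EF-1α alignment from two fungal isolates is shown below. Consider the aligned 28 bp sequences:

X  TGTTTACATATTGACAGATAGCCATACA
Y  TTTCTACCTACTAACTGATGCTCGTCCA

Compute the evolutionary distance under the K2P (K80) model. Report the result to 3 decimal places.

Of 28 sites, 6 differences are transitions and 5 are transversions, so P = 6/28 ≈ 0.214286 and Q = 5/28 ≈ 0.178571.
Under the Kimura two-parameter model, d = −½ ln(1 − 2P − Q) − ¼ ln(1 − 2Q).
1 − 2P − Q = 0.392857, giving −½ ln(0.392857) = 0.467155.
1 − 2Q = 0.642858, giving −¼ ln(0.642858) = 0.110458.
d = 0.467155 + 0.110458 = 0.577613.

0.578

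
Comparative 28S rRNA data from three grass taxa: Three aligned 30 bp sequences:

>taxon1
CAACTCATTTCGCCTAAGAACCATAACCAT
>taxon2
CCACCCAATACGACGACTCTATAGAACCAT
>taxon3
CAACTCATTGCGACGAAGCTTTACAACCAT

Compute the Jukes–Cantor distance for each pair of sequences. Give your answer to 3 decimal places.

taxon1–taxon2: 13/30 sites differ → p ≈ 0.433333, d = −0.75 ln(1 − 0.577777) = 0.646666 ≈ 0.647.
taxon1–taxon3: 8/30 sites differ → p ≈ 0.266667, d = −0.75 ln(1 − 0.355556) = 0.329526 ≈ 0.330.
taxon2–taxon3: 8/30 sites differ → p ≈ 0.266667, d = −0.75 ln(1 − 0.355556) = 0.329526 ≈ 0.330.

d(taxon1,taxon2) = 0.647, d(taxon1,taxon3) = 0.330, d(taxon2,taxon3) = 0.330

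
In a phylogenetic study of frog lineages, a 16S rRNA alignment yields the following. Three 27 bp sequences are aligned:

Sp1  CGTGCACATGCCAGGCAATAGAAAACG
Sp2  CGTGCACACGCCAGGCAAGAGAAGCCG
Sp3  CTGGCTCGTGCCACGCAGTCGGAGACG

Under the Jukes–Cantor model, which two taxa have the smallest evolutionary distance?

Sp1 and Sp2

Sp1–Sp2: 4/27 differ, p = 0.148, d = 0.165.
Sp1–Sp3: 9/27 differ, p = 0.333, d = 0.441.
Sp2–Sp3: 11/27 differ, p = 0.407, d = 0.588.
The smallest distance is between Sp1 and Sp2.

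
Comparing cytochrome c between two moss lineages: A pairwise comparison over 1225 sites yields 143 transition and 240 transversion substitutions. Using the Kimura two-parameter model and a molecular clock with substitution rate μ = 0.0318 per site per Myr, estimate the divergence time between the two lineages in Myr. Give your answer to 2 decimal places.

6.37

P = 143/1225 ≈ 0.116735 and Q = 240/1225 ≈ 0.195918.
Under the Kimura two-parameter model, d = −½ ln(1 − 2P − Q) − ¼ ln(1 − 2Q).
1 − 2P − Q = 0.570612, giving −½ ln(0.570612) = 0.280523.
1 − 2Q = 0.608164, giving −¼ ln(0.608164) = 0.124328.
d = 0.280523 + 0.124328 = 0.404851.
Under a molecular clock d = 2μt, so t = d/(2μ) = 0.404851 / (2 × 0.0318) = 6.37 Myr.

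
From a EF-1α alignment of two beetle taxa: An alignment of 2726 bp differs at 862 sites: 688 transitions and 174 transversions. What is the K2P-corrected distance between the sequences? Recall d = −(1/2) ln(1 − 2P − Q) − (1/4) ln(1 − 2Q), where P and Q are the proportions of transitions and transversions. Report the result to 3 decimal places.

0.455

P = 688/2726 ≈ 0.252384 and Q = 174/2726 ≈ 0.06383.
Under the Kimura two-parameter model, d = −½ ln(1 − 2P − Q) − ¼ ln(1 − 2Q).
1 − 2P − Q = 0.431402, giving −½ ln(0.431402) = 0.420357.
1 − 2Q = 0.87234, giving −¼ ln(0.87234) = 0.034144.
d = 0.420357 + 0.034144 = 0.454501.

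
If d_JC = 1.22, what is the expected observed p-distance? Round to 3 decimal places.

p = (3/4)(1 − e^(−4d/3)) = 0.75 × (1 − e^(-1.626667)) = 0.75 × (1 − 0.196584) = 0.602562.

0.603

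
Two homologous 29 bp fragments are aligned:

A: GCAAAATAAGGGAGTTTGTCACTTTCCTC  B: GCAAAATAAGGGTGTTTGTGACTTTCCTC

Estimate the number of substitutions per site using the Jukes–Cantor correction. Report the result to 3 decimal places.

0.072

The sequences differ at 2 of 29 sites (13, 20), so p = 2/29 ≈ 0.068966.
d = −(3/4) ln(1 − 4p/3) = −0.75 ln(1 − 0.091955) = −0.75 ln(0.908045)
  = −0.75 × (-0.096461) = 0.072346 substitutions/site.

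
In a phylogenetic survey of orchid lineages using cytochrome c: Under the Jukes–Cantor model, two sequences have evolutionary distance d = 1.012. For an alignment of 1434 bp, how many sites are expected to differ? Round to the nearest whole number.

797

Invert JC69: p = (3/4)(1 − e^(−4d/3)) = 0.75 × (1 − e^(-1.349333)) = 0.75 × (1 − 0.259413) = 0.555440.
Expected differing sites = pL ≈ 0.555440 × 1434 = 796.50096 ≈ 797.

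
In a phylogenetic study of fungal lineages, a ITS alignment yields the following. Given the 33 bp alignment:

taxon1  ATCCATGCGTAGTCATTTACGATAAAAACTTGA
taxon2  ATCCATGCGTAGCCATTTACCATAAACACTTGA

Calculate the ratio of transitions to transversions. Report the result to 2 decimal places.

0.50

Transitions are A↔G and C↔T; transversions are all other mismatches.
Transitions: 1. Transversions: 2.
R = 1/2 = 0.50.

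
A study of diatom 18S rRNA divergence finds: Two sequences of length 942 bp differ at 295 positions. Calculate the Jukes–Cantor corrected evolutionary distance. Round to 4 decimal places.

0.4054

p = 295/942 ≈ 0.313163.
d = −(3/4) ln(1 − 4p/3) = −0.75 ln(1 − 0.417551) = −0.75 ln(0.582449)
  = −0.75 × (-0.540514) = 0.405386 substitutions/site.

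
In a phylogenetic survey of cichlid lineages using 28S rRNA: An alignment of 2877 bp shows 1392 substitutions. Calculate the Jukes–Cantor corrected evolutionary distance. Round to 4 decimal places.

0.7770

p = 1392/2877 ≈ 0.483837.
d = −(3/4) ln(1 − 4p/3) = −0.75 ln(1 − 0.645116) = −0.75 ln(0.354884)
  = −0.75 × (-1.035964) = 0.776973 substitutions/site.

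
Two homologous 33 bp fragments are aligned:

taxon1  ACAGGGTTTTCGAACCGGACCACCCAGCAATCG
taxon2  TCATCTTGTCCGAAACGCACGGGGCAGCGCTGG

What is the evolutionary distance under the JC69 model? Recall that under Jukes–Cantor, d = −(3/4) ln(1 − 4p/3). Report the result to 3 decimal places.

The sequences differ at 15 of 33 sites, so p = 15/33 ≈ 0.454545.
d = −(3/4) ln(1 − 4p/3) = −0.75 ln(1 − 0.60606) = −0.75 ln(0.39394)
  = −0.75 × (-0.931557) = 0.698668 substitutions/site.

0.699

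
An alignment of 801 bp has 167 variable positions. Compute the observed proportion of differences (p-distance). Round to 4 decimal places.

p = 167/801 = 0.208489… ≈ 0.2085 (to 4 d.p.).

0.2085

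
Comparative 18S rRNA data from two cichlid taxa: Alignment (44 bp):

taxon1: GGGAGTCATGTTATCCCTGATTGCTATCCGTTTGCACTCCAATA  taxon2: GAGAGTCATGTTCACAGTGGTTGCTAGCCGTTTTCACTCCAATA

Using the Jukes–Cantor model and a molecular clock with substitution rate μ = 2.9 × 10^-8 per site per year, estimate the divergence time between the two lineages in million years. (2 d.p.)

The sequences differ at 8 of 44 sites (2, 13, 14, 16, 17, 20, 27, 34), so p = 8/44 ≈ 0.181818.
d = −(3/4) ln(1 − 4p/3) = −0.75 ln(1 − 0.242424) = −0.75 ln(0.757576)
  = −0.75 × (-0.277631) = 0.208223 substitutions/site.
Under a molecular clock d = 2μt, so t = d/(2μ) = 0.208223 / (2 × 2.9 × 10^-8) = 3.59 million years.

3.59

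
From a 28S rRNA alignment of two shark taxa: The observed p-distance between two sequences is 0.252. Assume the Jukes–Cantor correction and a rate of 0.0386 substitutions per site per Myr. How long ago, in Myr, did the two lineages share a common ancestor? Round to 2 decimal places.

d = −(3/4) ln(1 − 4p/3) = −0.75 ln(1 − 0.336) = −0.75 ln(0.664)
  = −0.75 × (-0.409473) = 0.307105 substitutions/site.
Under a molecular clock d = 2μt, so t = d/(2μ) = 0.307105 / (2 × 0.0386) = 3.98 Myr.

3.98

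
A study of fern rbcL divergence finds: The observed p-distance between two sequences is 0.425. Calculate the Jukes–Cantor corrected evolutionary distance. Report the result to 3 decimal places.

d = −(3/4) ln(1 − 4p/3) = −0.75 ln(1 − 0.566667) = −0.75 ln(0.433333)
  = −0.75 × (-0.836249) = 0.627187 substitutions/site.

0.627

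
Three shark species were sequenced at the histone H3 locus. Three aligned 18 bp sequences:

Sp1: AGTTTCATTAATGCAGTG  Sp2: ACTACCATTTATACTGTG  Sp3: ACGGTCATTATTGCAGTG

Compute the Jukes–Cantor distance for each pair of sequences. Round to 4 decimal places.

d(Sp1,Sp2) = 0.4408, d(Sp1,Sp3) = 0.2635, d(Sp2,Sp3) = 0.5482

Sp1–Sp2: 6/18 sites differ → p ≈ 0.333333, d = −0.75 ln(1 − 0.444444) = 0.440839 ≈ 0.4408.
Sp1–Sp3: 4/18 sites differ → p ≈ 0.222222, d = −0.75 ln(1 − 0.296296) = 0.263548 ≈ 0.2635.
Sp2–Sp3: 7/18 sites differ → p ≈ 0.388889, d = −0.75 ln(1 − 0.518519) = 0.548166 ≈ 0.5482.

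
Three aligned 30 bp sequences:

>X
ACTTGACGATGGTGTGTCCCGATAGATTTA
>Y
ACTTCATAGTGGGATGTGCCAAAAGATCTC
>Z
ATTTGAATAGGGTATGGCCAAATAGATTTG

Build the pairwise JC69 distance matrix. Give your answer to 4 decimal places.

d(X,Y) = 0.5034, d(X,Z) = 0.3831, d(Y,Z) = 0.6467

X–Y: 11/30 sites differ → p ≈ 0.366667, d = −0.75 ln(1 − 0.488889) = 0.503376 ≈ 0.5034.
X–Z: 9/30 sites differ → p = 0.3, d = −0.75 ln(1 − 0.4) = 0.383119 ≈ 0.3831.
Y–Z: 13/30 sites differ → p ≈ 0.433333, d = −0.75 ln(1 − 0.577777) = 0.646666 ≈ 0.6467.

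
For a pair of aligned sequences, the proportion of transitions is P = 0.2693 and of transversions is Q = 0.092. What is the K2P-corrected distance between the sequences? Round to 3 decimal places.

0.549

Under the Kimura two-parameter model, d = −½ ln(1 − 2P − Q) − ¼ ln(1 − 2Q).
1 − 2P − Q = 0.3694, giving −½ ln(0.3694) = 0.497938.
1 − 2Q = 0.816, giving −¼ ln(0.816) = 0.050835.
d = 0.497938 + 0.050835 = 0.548773.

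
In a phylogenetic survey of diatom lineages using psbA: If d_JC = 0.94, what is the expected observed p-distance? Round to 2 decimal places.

0.54

p = (3/4)(1 − e^(−4d/3)) = 0.75 × (1 − e^(-1.253333)) = 0.75 × (1 − 0.285551) = 0.535837.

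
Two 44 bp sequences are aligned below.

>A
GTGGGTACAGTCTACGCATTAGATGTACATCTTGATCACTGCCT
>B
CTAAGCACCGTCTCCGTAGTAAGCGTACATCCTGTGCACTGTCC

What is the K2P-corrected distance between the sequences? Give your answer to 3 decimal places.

0.527

Of 44 sites, 10 differences are transitions and 6 are transversions, so P = 10/44 ≈ 0.227273 and Q = 6/44 ≈ 0.136364.
Under the Kimura two-parameter model, d = −½ ln(1 − 2P − Q) − ¼ ln(1 − 2Q).
1 − 2P − Q = 0.40909, giving −½ ln(0.40909) = 0.446910.
1 − 2Q = 0.727272, giving −¼ ln(0.727272) = 0.079614.
d = 0.446910 + 0.079614 = 0.526524.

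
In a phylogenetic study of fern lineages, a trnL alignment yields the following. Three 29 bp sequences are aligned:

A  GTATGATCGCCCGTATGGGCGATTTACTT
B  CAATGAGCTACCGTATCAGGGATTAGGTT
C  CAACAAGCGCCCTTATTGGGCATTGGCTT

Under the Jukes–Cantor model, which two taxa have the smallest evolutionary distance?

A–B: 11/29 differ, p = 0.379, d = 0.529.
A–C: 11/29 differ, p = 0.379, d = 0.529.
B–C: 10/29 differ, p = 0.345, d = 0.462.
The smallest distance is between B and C.

B and C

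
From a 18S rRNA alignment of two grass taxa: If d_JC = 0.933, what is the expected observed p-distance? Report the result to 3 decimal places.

0.534

p = (3/4)(1 − e^(−4d/3)) = 0.75 × (1 − e^(-1.244)) = 0.75 × (1 − 0.288229) = 0.533828.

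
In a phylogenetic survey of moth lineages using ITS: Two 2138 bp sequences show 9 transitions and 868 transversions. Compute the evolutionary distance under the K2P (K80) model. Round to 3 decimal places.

P = 9/2138 ≈ 0.00421 and Q = 868/2138 ≈ 0.405987.
Under the Kimura two-parameter model, d = −½ ln(1 − 2P − Q) − ¼ ln(1 − 2Q).
1 − 2P − Q = 0.585593, giving −½ ln(0.585593) = 0.267565.
1 − 2Q = 0.188026, giving −¼ ln(0.188026) = 0.417794.
d = 0.267565 + 0.417794 = 0.685359.

0.685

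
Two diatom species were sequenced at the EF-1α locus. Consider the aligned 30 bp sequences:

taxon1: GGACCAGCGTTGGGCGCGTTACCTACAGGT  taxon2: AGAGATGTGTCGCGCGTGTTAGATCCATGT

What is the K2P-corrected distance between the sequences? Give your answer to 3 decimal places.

0.572

Of 30 sites, 4 differences are transitions and 8 are transversions, so P = 4/30 ≈ 0.133333 and Q = 8/30 ≈ 0.266667.
Under the Kimura two-parameter model, d = −½ ln(1 − 2P − Q) − ¼ ln(1 − 2Q).
1 − 2P − Q = 0.466667, giving −½ ln(0.466667) = 0.381070.
1 − 2Q = 0.466666, giving −¼ ln(0.466666) = 0.190535.
d = 0.381070 + 0.190535 = 0.571605.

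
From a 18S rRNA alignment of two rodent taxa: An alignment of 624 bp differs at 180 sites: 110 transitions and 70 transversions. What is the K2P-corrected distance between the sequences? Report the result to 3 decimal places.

P = 110/624 ≈ 0.176282 and Q = 70/624 ≈ 0.112179.
Under the Kimura two-parameter model, d = −½ ln(1 − 2P − Q) − ¼ ln(1 − 2Q).
1 − 2P − Q = 0.535257, giving −½ ln(0.535257) = 0.312504.
1 − 2Q = 0.775642, giving −¼ ln(0.775642) = 0.063516.
d = 0.312504 + 0.063516 = 0.376020.

0.376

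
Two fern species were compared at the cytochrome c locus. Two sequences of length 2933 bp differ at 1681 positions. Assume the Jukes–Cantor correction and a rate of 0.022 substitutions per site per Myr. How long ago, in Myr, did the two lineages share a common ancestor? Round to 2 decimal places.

p = 1681/2933 ≈ 0.573133.
d = −(3/4) ln(1 − 4p/3) = −0.75 ln(1 − 0.764177) = −0.75 ln(0.235823)
  = −0.75 × (-1.444674) = 1.083506 substitutions/site.
Under a molecular clock d = 2μt, so t = d/(2μ) = 1.083506 / (2 × 0.022) = 24.63 Myr.

24.63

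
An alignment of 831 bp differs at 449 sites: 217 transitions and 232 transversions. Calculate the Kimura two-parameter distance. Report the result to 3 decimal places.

P = 217/831 ≈ 0.261131 and Q = 232/831 ≈ 0.279182.
Under the Kimura two-parameter model, d = −½ ln(1 − 2P − Q) − ¼ ln(1 − 2Q).
1 − 2P − Q = 0.198556, giving −½ ln(0.198556) = 0.808342.
1 − 2Q = 0.441636, giving −¼ ln(0.441636) = 0.204317.
d = 0.808342 + 0.204317 = 1.012659.

1.013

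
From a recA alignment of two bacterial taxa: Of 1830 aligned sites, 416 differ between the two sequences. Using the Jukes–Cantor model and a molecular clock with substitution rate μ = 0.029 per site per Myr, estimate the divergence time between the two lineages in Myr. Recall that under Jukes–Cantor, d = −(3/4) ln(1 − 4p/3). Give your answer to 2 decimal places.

4.67

p = 416/1830 ≈ 0.227322.
d = −(3/4) ln(1 − 4p/3) = −0.75 ln(1 − 0.303096) = −0.75 ln(0.696904)
  = −0.75 × (-0.361108) = 0.270831 substitutions/site.
Under a molecular clock d = 2μt, so t = d/(2μ) = 0.270831 / (2 × 0.029) = 4.67 Myr.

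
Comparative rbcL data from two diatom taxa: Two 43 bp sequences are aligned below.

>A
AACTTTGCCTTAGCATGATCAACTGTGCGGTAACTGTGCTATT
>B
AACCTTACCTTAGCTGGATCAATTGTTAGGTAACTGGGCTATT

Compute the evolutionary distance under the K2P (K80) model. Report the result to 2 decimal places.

Of 43 sites, 3 differences are transitions and 5 are transversions, so P = 3/43 ≈ 0.069767 and Q = 5/43 ≈ 0.116279.
Under the Kimura two-parameter model, d = −½ ln(1 − 2P − Q) − ¼ ln(1 − 2Q).
1 − 2P − Q = 0.744187, giving −½ ln(0.744187) = 0.147731.
1 − 2Q = 0.767442, giving −¼ ln(0.767442) = 0.066173.
d = 0.147731 + 0.066173 = 0.213904.

0.21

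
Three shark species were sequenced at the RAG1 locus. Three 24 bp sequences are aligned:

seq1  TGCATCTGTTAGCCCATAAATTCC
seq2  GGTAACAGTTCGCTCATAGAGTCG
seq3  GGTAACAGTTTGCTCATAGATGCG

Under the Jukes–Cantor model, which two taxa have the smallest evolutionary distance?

seq2 and seq3

seq1–seq2: 9/24 differ, p = 0.375, d = 0.520.
seq1–seq3: 9/24 differ, p = 0.375, d = 0.520.
seq2–seq3: 3/24 differ, p = 0.125, d = 0.137.
The smallest distance is between seq2 and seq3.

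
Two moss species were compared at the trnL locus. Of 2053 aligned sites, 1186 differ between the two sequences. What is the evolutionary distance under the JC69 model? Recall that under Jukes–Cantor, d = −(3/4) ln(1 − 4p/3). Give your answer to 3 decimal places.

p = 1186/2053 ≈ 0.577691.
d = −(3/4) ln(1 − 4p/3) = −0.75 ln(1 − 0.770255) = −0.75 ln(0.229745)
  = −0.75 × (-1.470785) = 1.103089 substitutions/site.

1.103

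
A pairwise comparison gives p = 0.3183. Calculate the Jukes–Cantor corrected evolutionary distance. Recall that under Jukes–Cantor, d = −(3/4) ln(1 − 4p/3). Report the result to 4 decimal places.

d = −(3/4) ln(1 − 4p/3) = −0.75 ln(1 − 0.4244) = −0.75 ln(0.5756)
  = −0.75 × (-0.552342) = 0.414257 substitutions/site.

0.4143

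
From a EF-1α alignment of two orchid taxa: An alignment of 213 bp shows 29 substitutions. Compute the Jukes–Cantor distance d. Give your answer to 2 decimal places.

p = 29/213 ≈ 0.13615.
d = −(3/4) ln(1 − 4p/3) = −0.75 ln(1 − 0.181533) = −0.75 ln(0.818467)
  = −0.75 × (-0.200322) = 0.150242 substitutions/site.

0.15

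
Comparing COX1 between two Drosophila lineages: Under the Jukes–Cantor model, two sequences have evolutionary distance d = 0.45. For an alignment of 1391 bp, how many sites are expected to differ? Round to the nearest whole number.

471

Invert JC69: p = (3/4)(1 − e^(−4d/3)) = 0.75 × (1 − e^(-0.6)) = 0.75 × (1 − 0.548812) = 0.338391.
Expected differing sites = pL ≈ 0.338391 × 1391 = 470.701881 ≈ 471.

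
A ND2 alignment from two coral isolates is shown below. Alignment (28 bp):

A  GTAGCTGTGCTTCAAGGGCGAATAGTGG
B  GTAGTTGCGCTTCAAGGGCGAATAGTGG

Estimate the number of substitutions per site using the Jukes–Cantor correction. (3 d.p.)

0.075

The sequences differ at 2 of 28 sites (5, 8), so p = 2/28 ≈ 0.071429.
d = −(3/4) ln(1 − 4p/3) = −0.75 ln(1 − 0.095239) = −0.75 ln(0.904761)
  = −0.75 × (-0.100084) = 0.075063 substitutions/site.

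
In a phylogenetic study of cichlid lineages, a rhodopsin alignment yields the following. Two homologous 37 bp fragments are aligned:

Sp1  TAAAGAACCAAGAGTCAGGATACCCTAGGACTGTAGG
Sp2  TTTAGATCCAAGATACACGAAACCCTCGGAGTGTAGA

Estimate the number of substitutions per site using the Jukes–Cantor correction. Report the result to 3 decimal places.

0.335

The sequences differ at 10 of 37 sites (2, 3, 7, 14, 15, 18, 21, 27, 31, 37), so p = 10/37 ≈ 0.27027.
d = −(3/4) ln(1 − 4p/3) = −0.75 ln(1 − 0.36036) = −0.75 ln(0.63964)
  = −0.75 × (-0.446850) = 0.335138 substitutions/site.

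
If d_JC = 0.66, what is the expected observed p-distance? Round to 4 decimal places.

p = (3/4)(1 − e^(−4d/3)) = 0.75 × (1 − e^(-0.88)) = 0.75 × (1 − 0.414783) = 0.438913.

0.4389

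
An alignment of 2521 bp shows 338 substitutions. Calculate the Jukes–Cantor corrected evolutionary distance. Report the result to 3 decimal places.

p = 338/2521 ≈ 0.134074.
d = −(3/4) ln(1 − 4p/3) = −0.75 ln(1 − 0.178765) = −0.75 ln(0.821235)
  = −0.75 × (-0.196946) = 0.147710 substitutions/site.

0.148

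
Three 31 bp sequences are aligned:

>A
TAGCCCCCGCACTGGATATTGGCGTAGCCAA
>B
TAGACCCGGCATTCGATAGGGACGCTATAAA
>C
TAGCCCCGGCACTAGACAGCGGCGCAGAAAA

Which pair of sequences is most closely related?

A–B: 12/31 differ, p = 0.387, d = 0.544.
A–C: 8/31 differ, p = 0.258, d = 0.316.
B–C: 9/31 differ, p = 0.290, d = 0.367.
The smallest distance is between A and C.

A and C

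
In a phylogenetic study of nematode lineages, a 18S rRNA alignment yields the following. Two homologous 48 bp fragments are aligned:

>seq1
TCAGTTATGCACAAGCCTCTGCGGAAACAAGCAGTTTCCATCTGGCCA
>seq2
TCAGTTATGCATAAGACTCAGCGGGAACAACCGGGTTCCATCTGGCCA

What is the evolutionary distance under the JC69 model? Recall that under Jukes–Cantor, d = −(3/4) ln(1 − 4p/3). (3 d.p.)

The sequences differ at 7 of 48 sites (12, 16, 20, 25, 31, 33, 35), so p = 7/48 ≈ 0.145833.
d = −(3/4) ln(1 − 4p/3) = −0.75 ln(1 − 0.194444) = −0.75 ln(0.805556)
  = −0.75 × (-0.216223) = 0.162167 substitutions/site.

0.162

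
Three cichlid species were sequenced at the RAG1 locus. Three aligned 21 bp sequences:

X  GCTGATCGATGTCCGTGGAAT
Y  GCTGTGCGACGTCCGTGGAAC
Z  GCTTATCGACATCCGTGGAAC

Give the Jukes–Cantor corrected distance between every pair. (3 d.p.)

d(X,Y) = 0.220, d(X,Z) = 0.220, d(Y,Z) = 0.220

X–Y: 4/21 sites differ → p ≈ 0.190476, d = −0.75 ln(1 − 0.253968) = 0.219740 ≈ 0.220.
X–Z: 4/21 sites differ → p ≈ 0.190476, d = −0.75 ln(1 − 0.253968) = 0.219740 ≈ 0.220.
Y–Z: 4/21 sites differ → p ≈ 0.190476, d = −0.75 ln(1 − 0.253968) = 0.219740 ≈ 0.220.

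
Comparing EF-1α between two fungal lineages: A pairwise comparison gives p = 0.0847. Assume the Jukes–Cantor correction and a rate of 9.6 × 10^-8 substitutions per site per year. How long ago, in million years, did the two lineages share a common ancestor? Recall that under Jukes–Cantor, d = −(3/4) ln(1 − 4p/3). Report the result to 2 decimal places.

d = −(3/4) ln(1 − 4p/3) = −0.75 ln(1 − 0.112933) = −0.75 ln(0.887067)
  = −0.75 × (-0.119835) = 0.089876 substitutions/site.
Under a molecular clock d = 2μt, so t = d/(2μ) = 0.089876 / (2 × 9.6 × 10^-8) = 0.47 million years.

0.47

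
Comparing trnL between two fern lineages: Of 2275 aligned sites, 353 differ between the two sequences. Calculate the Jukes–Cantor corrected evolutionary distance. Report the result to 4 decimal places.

p = 353/2275 ≈ 0.155165.
d = −(3/4) ln(1 − 4p/3) = −0.75 ln(1 − 0.206887) = −0.75 ln(0.793113)
  = −0.75 × (-0.231790) = 0.173843 substitutions/site.

0.1738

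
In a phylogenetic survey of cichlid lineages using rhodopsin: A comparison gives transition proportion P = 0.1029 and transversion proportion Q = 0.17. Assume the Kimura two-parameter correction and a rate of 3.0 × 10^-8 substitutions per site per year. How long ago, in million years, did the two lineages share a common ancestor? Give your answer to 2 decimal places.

Under the Kimura two-parameter model, d = −½ ln(1 − 2P − Q) − ¼ ln(1 − 2Q).
1 − 2P − Q = 0.6242, giving −½ ln(0.6242) = 0.235642.
1 − 2Q = 0.66, giving −¼ ln(0.66) = 0.103879.
d = 0.235642 + 0.103879 = 0.339521.
Under a molecular clock d = 2μt, so t = d/(2μ) = 0.339521 / (2 × 3.0 × 10^-8) = 5.66 million years.

5.66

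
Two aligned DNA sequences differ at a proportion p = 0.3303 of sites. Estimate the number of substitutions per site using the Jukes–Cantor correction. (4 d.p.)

0.4354

d = −(3/4) ln(1 − 4p/3) = −0.75 ln(1 − 0.4404) = −0.75 ln(0.5596)
  = −0.75 × (-0.580533) = 0.435400 substitutions/site.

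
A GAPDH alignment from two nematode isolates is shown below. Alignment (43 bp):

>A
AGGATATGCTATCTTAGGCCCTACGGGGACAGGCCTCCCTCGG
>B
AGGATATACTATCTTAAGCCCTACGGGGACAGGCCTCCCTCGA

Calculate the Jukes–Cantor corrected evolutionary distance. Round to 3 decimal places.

0.073

The sequences differ at 3 of 43 sites (8, 17, 43), so p = 3/43 ≈ 0.069767.
d = −(3/4) ln(1 − 4p/3) = −0.75 ln(1 − 0.093023) = −0.75 ln(0.906977)
  = −0.75 × (-0.097638) = 0.073229 substitutions/site.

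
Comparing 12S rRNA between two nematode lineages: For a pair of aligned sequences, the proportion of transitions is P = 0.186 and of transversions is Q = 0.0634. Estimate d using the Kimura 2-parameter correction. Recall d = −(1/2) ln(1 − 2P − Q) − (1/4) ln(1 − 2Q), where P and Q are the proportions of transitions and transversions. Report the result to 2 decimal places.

0.32

Under the Kimura two-parameter model, d = −½ ln(1 − 2P − Q) − ¼ ln(1 − 2Q).
1 − 2P − Q = 0.5646, giving −½ ln(0.5646) = 0.285819.
1 − 2Q = 0.8732, giving −¼ ln(0.8732) = 0.033898.
d = 0.285819 + 0.033898 = 0.319717.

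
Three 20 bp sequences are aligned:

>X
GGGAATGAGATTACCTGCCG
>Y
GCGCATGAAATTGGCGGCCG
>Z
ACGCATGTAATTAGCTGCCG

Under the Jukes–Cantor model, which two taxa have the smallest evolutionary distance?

X–Y: 6/20 differ, p = 0.300, d = 0.383.
X–Z: 6/20 differ, p = 0.300, d = 0.383.
Y–Z: 4/20 differ, p = 0.200, d = 0.233.
The smallest distance is between Y and Z.

Y and Z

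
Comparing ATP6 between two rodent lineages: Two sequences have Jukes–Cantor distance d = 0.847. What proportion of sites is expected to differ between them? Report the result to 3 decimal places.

0.508

p = (3/4)(1 − e^(−4d/3)) = 0.75 × (1 − e^(-1.129333)) = 0.75 × (1 − 0.323249) = 0.507563.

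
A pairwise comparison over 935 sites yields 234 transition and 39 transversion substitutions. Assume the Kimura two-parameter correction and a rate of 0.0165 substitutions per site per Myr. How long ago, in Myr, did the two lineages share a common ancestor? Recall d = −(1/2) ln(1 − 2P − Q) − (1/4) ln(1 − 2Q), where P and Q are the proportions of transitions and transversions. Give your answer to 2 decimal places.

P = 234/935 ≈ 0.250267 and Q = 39/935 ≈ 0.041711.
Under the Kimura two-parameter model, d = −½ ln(1 − 2P − Q) − ¼ ln(1 − 2Q).
1 − 2P − Q = 0.457755, giving −½ ln(0.457755) = 0.390711.
1 − 2Q = 0.916578, giving −¼ ln(0.916578) = 0.021777.
d = 0.390711 + 0.021777 = 0.412488.
Under a molecular clock d = 2μt, so t = d/(2μ) = 0.412488 / (2 × 0.0165) = 12.50 Myr.

12.50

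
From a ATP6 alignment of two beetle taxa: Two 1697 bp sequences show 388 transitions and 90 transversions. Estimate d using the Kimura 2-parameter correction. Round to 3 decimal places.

0.385

P = 388/1697 ≈ 0.228639 and Q = 90/1697 ≈ 0.053035.
Under the Kimura two-parameter model, d = −½ ln(1 − 2P − Q) − ¼ ln(1 − 2Q).
1 − 2P − Q = 0.489687, giving −½ ln(0.489687) = 0.356994.
1 − 2Q = 0.89393, giving −¼ ln(0.89393) = 0.028032.
d = 0.356994 + 0.028032 = 0.385026.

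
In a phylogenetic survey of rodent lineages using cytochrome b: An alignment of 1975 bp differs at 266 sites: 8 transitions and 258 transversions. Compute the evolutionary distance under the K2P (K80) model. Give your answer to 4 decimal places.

0.1504

P = 8/1975 ≈ 0.004051 and Q = 258/1975 ≈ 0.130633.
Under the Kimura two-parameter model, d = −½ ln(1 − 2P − Q) − ¼ ln(1 − 2Q).
1 − 2P − Q = 0.861265, giving −½ ln(0.861265) = 0.074677.
1 − 2Q = 0.738734, giving −¼ ln(0.738734) = 0.075704.
d = 0.074677 + 0.075704 = 0.150381.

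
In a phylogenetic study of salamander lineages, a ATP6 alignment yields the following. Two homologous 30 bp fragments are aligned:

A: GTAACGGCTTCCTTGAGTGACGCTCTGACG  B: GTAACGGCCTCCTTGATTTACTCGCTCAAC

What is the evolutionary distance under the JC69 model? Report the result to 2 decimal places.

0.33

The sequences differ at 8 of 30 sites (9, 17, 19, 22, 24, 27, 29, 30), so p = 8/30 ≈ 0.266667.
d = −(3/4) ln(1 − 4p/3) = −0.75 ln(1 − 0.355556) = −0.75 ln(0.644444)
  = −0.75 × (-0.439367) = 0.329525 substitutions/site.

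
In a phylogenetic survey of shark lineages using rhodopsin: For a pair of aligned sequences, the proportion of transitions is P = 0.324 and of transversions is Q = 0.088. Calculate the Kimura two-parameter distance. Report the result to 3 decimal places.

0.714

Under the Kimura two-parameter model, d = −½ ln(1 − 2P − Q) − ¼ ln(1 − 2Q).
1 − 2P − Q = 0.264, giving −½ ln(0.264) = 0.665903.
1 − 2Q = 0.824, giving −¼ ln(0.824) = 0.048396.
d = 0.665903 + 0.048396 = 0.714299.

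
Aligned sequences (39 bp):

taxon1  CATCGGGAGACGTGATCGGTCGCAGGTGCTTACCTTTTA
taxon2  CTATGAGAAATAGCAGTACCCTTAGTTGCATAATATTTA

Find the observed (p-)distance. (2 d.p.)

The sequences differ at 21 of 39 positions.
p = 21/39 = 0.538461… ≈ 0.54 (to 2 d.p.).

0.54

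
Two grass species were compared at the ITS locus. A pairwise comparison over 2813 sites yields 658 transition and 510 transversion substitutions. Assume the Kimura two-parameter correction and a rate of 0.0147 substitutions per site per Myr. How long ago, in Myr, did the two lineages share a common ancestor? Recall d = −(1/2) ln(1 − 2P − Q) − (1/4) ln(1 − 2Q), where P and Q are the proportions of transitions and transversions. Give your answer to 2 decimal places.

P = 658/2813 ≈ 0.233914 and Q = 510/2813 ≈ 0.181301.
Under the Kimura two-parameter model, d = −½ ln(1 − 2P − Q) − ¼ ln(1 − 2Q).
1 − 2P − Q = 0.350871, giving −½ ln(0.350871) = 0.523668.
1 − 2Q = 0.637398, giving −¼ ln(0.637398) = 0.112590.
d = 0.523668 + 0.112590 = 0.636258.
Under a molecular clock d = 2μt, so t = d/(2μ) = 0.636258 / (2 × 0.0147) = 21.64 Myr.

21.64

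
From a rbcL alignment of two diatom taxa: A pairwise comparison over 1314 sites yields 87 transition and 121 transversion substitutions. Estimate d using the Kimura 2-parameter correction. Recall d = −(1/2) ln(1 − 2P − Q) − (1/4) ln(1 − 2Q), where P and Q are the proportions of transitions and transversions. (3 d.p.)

0.178

P = 87/1314 ≈ 0.06621 and Q = 121/1314 ≈ 0.092085.
Under the Kimura two-parameter model, d = −½ ln(1 − 2P − Q) − ¼ ln(1 − 2Q).
1 − 2P − Q = 0.775495, giving −½ ln(0.775495) = 0.127127.
1 − 2Q = 0.81583, giving −¼ ln(0.81583) = 0.050887.
d = 0.127127 + 0.050887 = 0.178014.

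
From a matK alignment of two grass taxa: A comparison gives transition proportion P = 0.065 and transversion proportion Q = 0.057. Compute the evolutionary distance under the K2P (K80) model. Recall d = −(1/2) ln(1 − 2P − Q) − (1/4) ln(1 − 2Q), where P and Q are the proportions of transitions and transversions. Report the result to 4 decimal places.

Under the Kimura two-parameter model, d = −½ ln(1 − 2P − Q) − ¼ ln(1 − 2Q).
1 − 2P − Q = 0.813, giving −½ ln(0.813) = 0.103512.
1 − 2Q = 0.886, giving −¼ ln(0.886) = 0.030260.
d = 0.103512 + 0.030260 = 0.133772.

0.1338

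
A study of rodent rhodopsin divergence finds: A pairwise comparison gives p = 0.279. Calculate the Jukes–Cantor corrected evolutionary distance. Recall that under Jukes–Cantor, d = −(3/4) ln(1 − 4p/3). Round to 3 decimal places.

d = −(3/4) ln(1 − 4p/3) = −0.75 ln(1 − 0.372) = −0.75 ln(0.628)
  = −0.75 × (-0.465215) = 0.348911 substitutions/site.

0.349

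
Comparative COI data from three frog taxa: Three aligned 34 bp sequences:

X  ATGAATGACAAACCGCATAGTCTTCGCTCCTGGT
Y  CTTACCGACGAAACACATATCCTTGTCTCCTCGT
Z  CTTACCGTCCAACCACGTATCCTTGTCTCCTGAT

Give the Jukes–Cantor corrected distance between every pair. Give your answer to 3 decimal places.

X–Y: 12/34 sites differ → p ≈ 0.352941, d = −0.75 ln(1 − 0.470588) = 0.476991 ≈ 0.477.
X–Z: 13/34 sites differ → p ≈ 0.382353, d = −0.75 ln(1 − 0.509804) = 0.534712 ≈ 0.535.
Y–Z: 6/34 sites differ → p ≈ 0.176471, d = −0.75 ln(1 − 0.235295) = 0.201199 ≈ 0.201.

d(X,Y) = 0.477, d(X,Z) = 0.535, d(Y,Z) = 0.201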